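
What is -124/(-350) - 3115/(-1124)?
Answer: 614813/196700 ≈ 3.1256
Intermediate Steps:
-124/(-350) - 3115/(-1124) = -124*(-1/350) - 3115*(-1/1124) = 62/175 + 3115/1124 = 614813/196700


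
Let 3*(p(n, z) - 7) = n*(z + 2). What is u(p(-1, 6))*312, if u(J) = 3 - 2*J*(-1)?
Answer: 3640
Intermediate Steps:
p(n, z) = 7 + n*(2 + z)/3 (p(n, z) = 7 + (n*(z + 2))/3 = 7 + (n*(2 + z))/3 = 7 + n*(2 + z)/3)
u(J) = 3 + 2*J (u(J) = 3 - (-2)*J = 3 + 2*J)
u(p(-1, 6))*312 = (3 + 2*(7 + (2/3)*(-1) + (1/3)*(-1)*6))*312 = (3 + 2*(7 - 2/3 - 2))*312 = (3 + 2*(13/3))*312 = (3 + 26/3)*312 = (35/3)*312 = 3640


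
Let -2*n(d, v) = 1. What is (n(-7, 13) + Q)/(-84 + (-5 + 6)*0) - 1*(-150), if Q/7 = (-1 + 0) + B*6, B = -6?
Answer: 8573/56 ≈ 153.09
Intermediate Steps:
n(d, v) = -1/2 (n(d, v) = -1/2*1 = -1/2)
Q = -259 (Q = 7*((-1 + 0) - 6*6) = 7*(-1 - 36) = 7*(-37) = -259)
(n(-7, 13) + Q)/(-84 + (-5 + 6)*0) - 1*(-150) = (-1/2 - 259)/(-84 + (-5 + 6)*0) - 1*(-150) = -519/(2*(-84 + 1*0)) + 150 = -519/(2*(-84 + 0)) + 150 = -519/2/(-84) + 150 = -519/2*(-1/84) + 150 = 173/56 + 150 = 8573/56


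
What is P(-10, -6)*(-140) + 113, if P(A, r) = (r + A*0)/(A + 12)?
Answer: 533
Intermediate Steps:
P(A, r) = r/(12 + A) (P(A, r) = (r + 0)/(12 + A) = r/(12 + A))
P(-10, -6)*(-140) + 113 = -6/(12 - 10)*(-140) + 113 = -6/2*(-140) + 113 = -6*½*(-140) + 113 = -3*(-140) + 113 = 420 + 113 = 533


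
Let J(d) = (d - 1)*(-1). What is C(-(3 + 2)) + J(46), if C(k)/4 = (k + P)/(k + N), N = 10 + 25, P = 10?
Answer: -133/3 ≈ -44.333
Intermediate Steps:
N = 35
J(d) = 1 - d (J(d) = (-1 + d)*(-1) = 1 - d)
C(k) = 4*(10 + k)/(35 + k) (C(k) = 4*((k + 10)/(k + 35)) = 4*((10 + k)/(35 + k)) = 4*(10 + k)/(35 + k))
C(-(3 + 2)) + J(46) = 4*(10 - (3 + 2))/(35 - (3 + 2)) + (1 - 1*46) = 4*(10 - 1*5)/(35 - 1*5) + (1 - 46) = 4*(10 - 5)/(35 - 5) - 45 = 4*5/30 - 45 = 4*(1/30)*5 - 45 = 2/3 - 45 = -133/3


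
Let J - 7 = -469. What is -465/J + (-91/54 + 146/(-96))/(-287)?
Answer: 1387915/1363824 ≈ 1.0177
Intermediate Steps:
J = -462 (J = 7 - 469 = -462)
-465/J + (-91/54 + 146/(-96))/(-287) = -465/(-462) + (-91/54 + 146/(-96))/(-287) = -465*(-1/462) + (-91*1/54 + 146*(-1/96))*(-1/287) = 155/154 + (-91/54 - 73/48)*(-1/287) = 155/154 - 1385/432*(-1/287) = 155/154 + 1385/123984 = 1387915/1363824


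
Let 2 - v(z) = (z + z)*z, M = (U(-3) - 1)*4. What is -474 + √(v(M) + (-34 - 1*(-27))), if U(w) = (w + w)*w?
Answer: -474 + I*√9253 ≈ -474.0 + 96.193*I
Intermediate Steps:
U(w) = 2*w² (U(w) = (2*w)*w = 2*w²)
M = 68 (M = (2*(-3)² - 1)*4 = (2*9 - 1)*4 = (18 - 1)*4 = 17*4 = 68)
v(z) = 2 - 2*z² (v(z) = 2 - (z + z)*z = 2 - 2*z*z = 2 - 2*z²)
-474 + √(v(M) + (-34 - 1*(-27))) = -474 + √((2 - 2*68²) + (-34 - 1*(-27))) = -474 + √((2 - 2*4624) + (-34 + 27)) = -474 + √((2 - 9248) - 7) = -474 + √(-9246 - 7) = -474 + √(-9253) = -474 + I*√9253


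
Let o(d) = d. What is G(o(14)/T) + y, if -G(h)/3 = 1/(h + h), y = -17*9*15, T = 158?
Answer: -32367/14 ≈ -2311.9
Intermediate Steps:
y = -2295 (y = -153*15 = -2295)
G(h) = -3/(2*h) (G(h) = -3/(h + h) = -3*1/(2*h) = -3/(2*h))
G(o(14)/T) + y = -3/(2*(14/158)) - 2295 = -3/(2*(14*(1/158))) - 2295 = -3/(2*7/79) - 2295 = -3/2*79/7 - 2295 = -237/14 - 2295 = -32367/14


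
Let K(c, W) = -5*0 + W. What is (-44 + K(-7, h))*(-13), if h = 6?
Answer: 494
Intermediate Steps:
K(c, W) = W (K(c, W) = 0 + W = W)
(-44 + K(-7, h))*(-13) = (-44 + 6)*(-13) = -38*(-13) = 494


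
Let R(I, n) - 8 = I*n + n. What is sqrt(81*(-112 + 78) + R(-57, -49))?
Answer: I*sqrt(2) ≈ 1.4142*I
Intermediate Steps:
R(I, n) = 8 + n + I*n (R(I, n) = 8 + (I*n + n) = 8 + (n + I*n) = 8 + n + I*n)
sqrt(81*(-112 + 78) + R(-57, -49)) = sqrt(81*(-112 + 78) + (8 - 49 - 57*(-49))) = sqrt(81*(-34) + (8 - 49 + 2793)) = sqrt(-2754 + 2752) = sqrt(-2) = I*sqrt(2)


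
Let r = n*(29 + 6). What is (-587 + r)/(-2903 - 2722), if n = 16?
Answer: 3/625 ≈ 0.0048000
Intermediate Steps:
r = 560 (r = 16*(29 + 6) = 16*35 = 560)
(-587 + r)/(-2903 - 2722) = (-587 + 560)/(-2903 - 2722) = -27/(-5625) = -27*(-1/5625) = 3/625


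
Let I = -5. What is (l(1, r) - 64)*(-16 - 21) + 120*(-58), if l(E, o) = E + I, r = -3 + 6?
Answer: -4444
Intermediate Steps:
r = 3
l(E, o) = -5 + E (l(E, o) = E - 5 = -5 + E)
(l(1, r) - 64)*(-16 - 21) + 120*(-58) = ((-5 + 1) - 64)*(-16 - 21) + 120*(-58) = (-4 - 64)*(-37) - 6960 = -68*(-37) - 6960 = 2516 - 6960 = -4444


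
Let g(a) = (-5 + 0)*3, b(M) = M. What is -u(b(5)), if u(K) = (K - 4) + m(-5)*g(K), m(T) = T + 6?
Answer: 14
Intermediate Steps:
m(T) = 6 + T
g(a) = -15 (g(a) = -5*3 = -15)
u(K) = -19 + K (u(K) = (K - 4) + (6 - 5)*(-15) = (-4 + K) + 1*(-15) = (-4 + K) - 15 = -19 + K)
-u(b(5)) = -(-19 + 5) = -1*(-14) = 14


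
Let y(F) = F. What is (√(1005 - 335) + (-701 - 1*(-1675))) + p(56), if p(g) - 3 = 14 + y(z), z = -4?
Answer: 987 + √670 ≈ 1012.9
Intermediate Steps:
p(g) = 13 (p(g) = 3 + (14 - 4) = 3 + 10 = 13)
(√(1005 - 335) + (-701 - 1*(-1675))) + p(56) = (√(1005 - 335) + (-701 - 1*(-1675))) + 13 = (√670 + (-701 + 1675)) + 13 = (√670 + 974) + 13 = (974 + √670) + 13 = 987 + √670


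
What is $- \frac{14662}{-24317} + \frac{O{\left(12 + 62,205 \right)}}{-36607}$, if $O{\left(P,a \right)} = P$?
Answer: $\frac{534932376}{890172419} \approx 0.60093$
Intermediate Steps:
$- \frac{14662}{-24317} + \frac{O{\left(12 + 62,205 \right)}}{-36607} = - \frac{14662}{-24317} + \frac{12 + 62}{-36607} = \left(-14662\right) \left(- \frac{1}{24317}\right) + 74 \left(- \frac{1}{36607}\right) = \frac{14662}{24317} - \frac{74}{36607} = \frac{534932376}{890172419}$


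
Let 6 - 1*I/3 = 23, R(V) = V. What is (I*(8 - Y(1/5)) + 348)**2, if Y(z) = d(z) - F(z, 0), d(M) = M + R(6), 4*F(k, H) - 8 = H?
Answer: 594441/25 ≈ 23778.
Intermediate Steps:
I = -51 (I = 18 - 3*23 = 18 - 69 = -51)
F(k, H) = 2 + H/4
d(M) = 6 + M (d(M) = M + 6 = 6 + M)
Y(z) = 4 + z (Y(z) = (6 + z) - (2 + (1/4)*0) = (6 + z) - (2 + 0) = (6 + z) - 1*2 = (6 + z) - 2 = 4 + z)
(I*(8 - Y(1/5)) + 348)**2 = (-51*(8 - (4 + 1/5)) + 348)**2 = (-51*(8 - 1*21/5) + 348)**2 = (-51*(8 - 21/5) + 348)**2 = (-51*19/5 + 348)**2 = (-969/5 + 348)**2 = (771/5)**2 = 594441/25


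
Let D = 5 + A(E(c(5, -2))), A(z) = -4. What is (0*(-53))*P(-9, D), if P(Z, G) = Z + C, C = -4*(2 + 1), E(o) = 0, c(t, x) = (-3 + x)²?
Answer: 0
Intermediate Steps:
C = -12 (C = -4*3 = -12)
D = 1 (D = 5 - 4 = 1)
P(Z, G) = -12 + Z (P(Z, G) = Z - 12 = -12 + Z)
(0*(-53))*P(-9, D) = (0*(-53))*(-12 - 9) = 0*(-21) = 0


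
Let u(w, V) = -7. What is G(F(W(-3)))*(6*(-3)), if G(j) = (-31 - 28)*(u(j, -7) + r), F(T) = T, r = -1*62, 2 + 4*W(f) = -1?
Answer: -73278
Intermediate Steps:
W(f) = -¾ (W(f) = -½ + (¼)*(-1) = -½ - ¼ = -¾)
r = -62
G(j) = 4071 (G(j) = (-31 - 28)*(-7 - 62) = -59*(-69) = 4071)
G(F(W(-3)))*(6*(-3)) = 4071*(6*(-3)) = 4071*(-18) = -73278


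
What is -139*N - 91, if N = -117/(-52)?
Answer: -1615/4 ≈ -403.75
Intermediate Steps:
N = 9/4 (N = -117*(-1/52) = 9/4 ≈ 2.2500)
-139*N - 91 = -139*9/4 - 91 = -1251/4 - 91 = -1615/4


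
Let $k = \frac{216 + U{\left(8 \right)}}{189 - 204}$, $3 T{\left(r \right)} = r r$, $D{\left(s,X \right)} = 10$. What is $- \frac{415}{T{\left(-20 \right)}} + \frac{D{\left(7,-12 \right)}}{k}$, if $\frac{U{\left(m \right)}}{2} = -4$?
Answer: $- \frac{3987}{1040} \approx -3.8337$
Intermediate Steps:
$U{\left(m \right)} = -8$ ($U{\left(m \right)} = 2 \left(-4\right) = -8$)
$T{\left(r \right)} = \frac{r^{2}}{3}$ ($T{\left(r \right)} = \frac{r r}{3} = \frac{r^{2}}{3}$)
$k = - \frac{208}{15}$ ($k = \frac{216 - 8}{189 - 204} = \frac{208}{-15} = 208 \left(- \frac{1}{15}\right) = - \frac{208}{15} \approx -13.867$)
$- \frac{415}{T{\left(-20 \right)}} + \frac{D{\left(7,-12 \right)}}{k} = - \frac{415}{\frac{1}{3} \left(-20\right)^{2}} + \frac{10}{- \frac{208}{15}} = - \frac{415}{\frac{1}{3} \cdot 400} + 10 \left(- \frac{15}{208}\right) = - \frac{415}{\frac{400}{3}} - \frac{75}{104} = \left(-415\right) \frac{3}{400} - \frac{75}{104} = - \frac{249}{80} - \frac{75}{104} = - \frac{3987}{1040}$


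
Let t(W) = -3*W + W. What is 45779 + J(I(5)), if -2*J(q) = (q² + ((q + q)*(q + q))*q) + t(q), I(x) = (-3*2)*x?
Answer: 99299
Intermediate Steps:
I(x) = -6*x
t(W) = -2*W
J(q) = q - 2*q³ - q²/2 (J(q) = -((q² + ((q + q)*(q + q))*q) - 2*q)/2 = -((q² + ((2*q)*(2*q))*q) - 2*q)/2 = -((q² + (4*q²)*q) - 2*q)/2 = -((q² + 4*q³) - 2*q)/2 = -(q² - 2*q + 4*q³)/2 = q - 2*q³ - q²/2)
45779 + J(I(5)) = 45779 + (-6*5)*(2 - (-6)*5 - 4*(-6*5)²)/2 = 45779 + (½)*(-30)*(2 - 1*(-30) - 4*(-30)²) = 45779 + (½)*(-30)*(2 + 30 - 4*900) = 45779 + (½)*(-30)*(2 + 30 - 3600) = 45779 + (½)*(-30)*(-3568) = 45779 + 53520 = 99299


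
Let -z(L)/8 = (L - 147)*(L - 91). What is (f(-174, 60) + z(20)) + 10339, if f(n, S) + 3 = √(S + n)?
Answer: -61800 + I*√114 ≈ -61800.0 + 10.677*I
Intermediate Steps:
f(n, S) = -3 + √(S + n)
z(L) = -8*(-147 + L)*(-91 + L) (z(L) = -8*(L - 147)*(L - 91) = -8*(-147 + L)*(-91 + L))
(f(-174, 60) + z(20)) + 10339 = ((-3 + √(60 - 174)) + (-107016 - 8*20² + 1904*20)) + 10339 = ((-3 + √(-114)) + (-107016 - 8*400 + 38080)) + 10339 = ((-3 + I*√114) + (-107016 - 3200 + 38080)) + 10339 = ((-3 + I*√114) - 72136) + 10339 = (-72139 + I*√114) + 10339 = -61800 + I*√114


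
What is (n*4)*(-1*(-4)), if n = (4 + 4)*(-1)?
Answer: -128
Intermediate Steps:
n = -8 (n = 8*(-1) = -8)
(n*4)*(-1*(-4)) = (-8*4)*(-1*(-4)) = -32*4 = -128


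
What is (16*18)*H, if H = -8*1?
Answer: -2304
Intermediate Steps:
H = -8
(16*18)*H = (16*18)*(-8) = 288*(-8) = -2304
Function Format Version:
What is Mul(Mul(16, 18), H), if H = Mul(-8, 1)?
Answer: -2304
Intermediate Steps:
H = -8
Mul(Mul(16, 18), H) = Mul(Mul(16, 18), -8) = Mul(288, -8) = -2304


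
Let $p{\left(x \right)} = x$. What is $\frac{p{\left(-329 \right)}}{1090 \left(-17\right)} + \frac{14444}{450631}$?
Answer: $\frac{415904919}{8350192430} \approx 0.049808$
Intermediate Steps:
$\frac{p{\left(-329 \right)}}{1090 \left(-17\right)} + \frac{14444}{450631} = - \frac{329}{1090 \left(-17\right)} + \frac{14444}{450631} = - \frac{329}{-18530} + 14444 \cdot \frac{1}{450631} = \left(-329\right) \left(- \frac{1}{18530}\right) + \frac{14444}{450631} = \frac{329}{18530} + \frac{14444}{450631} = \frac{415904919}{8350192430}$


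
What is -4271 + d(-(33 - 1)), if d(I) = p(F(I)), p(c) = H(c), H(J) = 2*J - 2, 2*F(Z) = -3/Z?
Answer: -136733/32 ≈ -4272.9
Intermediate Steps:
F(Z) = -3/(2*Z) (F(Z) = (-3/Z)/2 = -3/(2*Z))
H(J) = -2 + 2*J
p(c) = -2 + 2*c
d(I) = -2 - 3/I (d(I) = -2 + 2*(-3/(2*I)) = -2 - 3/I)
-4271 + d(-(33 - 1)) = -4271 + (-2 - 3*(-1/(33 - 1))) = -4271 + (-2 - 3/((-1*32))) = -4271 + (-2 - 3/(-32)) = -4271 + (-2 - 3*(-1/32)) = -4271 + (-2 + 3/32) = -4271 - 61/32 = -136733/32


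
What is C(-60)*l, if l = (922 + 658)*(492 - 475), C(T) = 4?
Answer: 107440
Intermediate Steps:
l = 26860 (l = 1580*17 = 26860)
C(-60)*l = 4*26860 = 107440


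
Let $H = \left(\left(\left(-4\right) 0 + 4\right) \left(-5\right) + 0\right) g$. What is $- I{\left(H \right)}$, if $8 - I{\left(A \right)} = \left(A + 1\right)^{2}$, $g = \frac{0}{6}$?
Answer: $-7$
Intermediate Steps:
$g = 0$ ($g = 0 \cdot \frac{1}{6} = 0$)
$H = 0$ ($H = \left(\left(\left(-4\right) 0 + 4\right) \left(-5\right) + 0\right) 0 = \left(\left(0 + 4\right) \left(-5\right) + 0\right) 0 = \left(4 \left(-5\right) + 0\right) 0 = \left(-20 + 0\right) 0 = \left(-20\right) 0 = 0$)
$I{\left(A \right)} = 8 - \left(1 + A\right)^{2}$ ($I{\left(A \right)} = 8 - \left(A + 1\right)^{2} = 8 - \left(1 + A\right)^{2}$)
$- I{\left(H \right)} = - (8 - \left(1 + 0\right)^{2}) = - (8 - 1^{2}) = - (8 - 1) = \left(-1\right) 7 = -7$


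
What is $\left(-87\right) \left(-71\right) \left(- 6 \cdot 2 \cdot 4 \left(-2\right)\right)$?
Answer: $592992$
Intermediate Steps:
$\left(-87\right) \left(-71\right) \left(- 6 \cdot 2 \cdot 4 \left(-2\right)\right) = 6177 \left(- 6 \cdot 8 \left(-2\right)\right) = 6177 \left(\left(-6\right) \left(-16\right)\right) = 6177 \cdot 96 = 592992$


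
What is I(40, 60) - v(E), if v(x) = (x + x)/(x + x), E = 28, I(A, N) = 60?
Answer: 59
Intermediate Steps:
v(x) = 1 (v(x) = (2*x)/((2*x)) = (2*x)*(1/(2*x)) = 1)
I(40, 60) - v(E) = 60 - 1*1 = 60 - 1 = 59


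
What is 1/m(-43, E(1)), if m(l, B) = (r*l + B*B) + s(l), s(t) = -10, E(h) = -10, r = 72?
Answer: -1/3006 ≈ -0.00033267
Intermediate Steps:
m(l, B) = -10 + B² + 72*l (m(l, B) = (72*l + B*B) - 10 = (72*l + B²) - 10 = (B² + 72*l) - 10 = -10 + B² + 72*l)
1/m(-43, E(1)) = 1/(-10 + (-10)² + 72*(-43)) = 1/(-10 + 100 - 3096) = 1/(-3006) = -1/3006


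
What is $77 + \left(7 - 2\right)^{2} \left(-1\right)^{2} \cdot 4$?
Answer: $177$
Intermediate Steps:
$77 + \left(7 - 2\right)^{2} \left(-1\right)^{2} \cdot 4 = 77 + 5^{2} \cdot 1 \cdot 4 = 77 + 25 \cdot 4 = 77 + 100 = 177$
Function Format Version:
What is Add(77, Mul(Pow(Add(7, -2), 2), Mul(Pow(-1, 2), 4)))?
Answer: 177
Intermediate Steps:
Add(77, Mul(Pow(Add(7, -2), 2), Mul(Pow(-1, 2), 4))) = Add(77, Mul(Pow(5, 2), Mul(1, 4))) = Add(77, Mul(25, 4)) = Add(77, 100) = 177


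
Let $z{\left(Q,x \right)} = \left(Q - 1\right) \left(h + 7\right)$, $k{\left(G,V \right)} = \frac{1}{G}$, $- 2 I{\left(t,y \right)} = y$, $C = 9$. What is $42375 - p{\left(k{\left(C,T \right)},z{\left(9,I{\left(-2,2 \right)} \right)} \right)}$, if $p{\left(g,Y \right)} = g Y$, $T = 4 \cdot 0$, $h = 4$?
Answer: $\frac{381287}{9} \approx 42365.0$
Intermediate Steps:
$I{\left(t,y \right)} = - \frac{y}{2}$
$T = 0$
$z{\left(Q,x \right)} = -11 + 11 Q$ ($z{\left(Q,x \right)} = \left(Q - 1\right) \left(4 + 7\right) = \left(-1 + Q\right) 11 = -11 + 11 Q$)
$p{\left(g,Y \right)} = Y g$
$42375 - p{\left(k{\left(C,T \right)},z{\left(9,I{\left(-2,2 \right)} \right)} \right)} = 42375 - \frac{-11 + 11 \cdot 9}{9} = 42375 - \left(-11 + 99\right) \frac{1}{9} = 42375 - 88 \cdot \frac{1}{9} = 42375 - \frac{88}{9} = \frac{381287}{9}$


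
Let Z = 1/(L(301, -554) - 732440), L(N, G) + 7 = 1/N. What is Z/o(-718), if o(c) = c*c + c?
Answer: -301/113497500680076 ≈ -2.6520e-12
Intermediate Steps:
L(N, G) = -7 + 1/N
o(c) = c + c² (o(c) = c² + c = c + c²)
Z = -301/220466546 (Z = 1/((-7 + 1/301) - 732440) = 1/(-2106/301 - 732440) = 1/(-220466546/301) = -301/220466546 ≈ -1.3653e-6)
Z/o(-718) = -301*(-1/(718*(1 - 718)))/220466546 = -301/(220466546*((-718*(-717)))) = -301/220466546/514806 = -301/220466546*1/514806 = -301/113497500680076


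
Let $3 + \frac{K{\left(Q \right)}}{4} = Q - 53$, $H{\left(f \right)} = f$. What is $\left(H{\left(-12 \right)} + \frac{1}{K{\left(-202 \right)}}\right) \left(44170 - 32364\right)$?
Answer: $- \frac{73108655}{516} \approx -1.4168 \cdot 10^{5}$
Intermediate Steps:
$K{\left(Q \right)} = -224 + 4 Q$ ($K{\left(Q \right)} = -12 + 4 \left(Q - 53\right) = -12 + 4 \left(-53 + Q\right) = -12 + \left(-212 + 4 Q\right) = -224 + 4 Q$)
$\left(H{\left(-12 \right)} + \frac{1}{K{\left(-202 \right)}}\right) \left(44170 - 32364\right) = \left(-12 + \frac{1}{-224 + 4 \left(-202\right)}\right) \left(44170 - 32364\right) = \left(-12 + \frac{1}{-224 - 808}\right) 11806 = \left(-12 + \frac{1}{-1032}\right) 11806 = \left(-12 - \frac{1}{1032}\right) 11806 = \left(- \frac{12385}{1032}\right) 11806 = - \frac{73108655}{516}$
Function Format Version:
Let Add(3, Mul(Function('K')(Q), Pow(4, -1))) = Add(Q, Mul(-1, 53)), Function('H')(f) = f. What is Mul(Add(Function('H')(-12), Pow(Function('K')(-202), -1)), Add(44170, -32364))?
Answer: Rational(-73108655, 516) ≈ -1.4168e+5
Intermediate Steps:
Function('K')(Q) = Add(-224, Mul(4, Q)) (Function('K')(Q) = Add(-12, Mul(4, Add(Q, Mul(-1, 53)))) = Add(-12, Mul(4, Add(Q, -53))) = Add(-12, Mul(4, Add(-53, Q))) = Add(-12, Add(-212, Mul(4, Q))) = Add(-224, Mul(4, Q)))
Mul(Add(Function('H')(-12), Pow(Function('K')(-202), -1)), Add(44170, -32364)) = Mul(Add(-12, Pow(Add(-224, Mul(4, -202)), -1)), Add(44170, -32364)) = Mul(Add(-12, Pow(Add(-224, -808), -1)), 11806) = Mul(Add(-12, Pow(-1032, -1)), 11806) = Mul(Add(-12, Rational(-1, 1032)), 11806) = Mul(Rational(-12385, 1032), 11806) = Rational(-73108655, 516)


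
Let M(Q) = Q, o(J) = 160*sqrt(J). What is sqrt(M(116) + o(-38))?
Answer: 2*sqrt(29 + 40*I*sqrt(38)) ≈ 23.549 + 20.942*I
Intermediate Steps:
sqrt(M(116) + o(-38)) = sqrt(116 + 160*sqrt(-38)) = sqrt(116 + 160*(I*sqrt(38))) = sqrt(116 + 160*I*sqrt(38))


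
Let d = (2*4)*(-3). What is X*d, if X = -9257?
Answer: 222168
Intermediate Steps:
d = -24 (d = 8*(-3) = -24)
X*d = -9257*(-24) = 222168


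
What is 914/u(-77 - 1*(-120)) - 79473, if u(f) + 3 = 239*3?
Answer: -28371404/357 ≈ -79472.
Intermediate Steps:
u(f) = 714 (u(f) = -3 + 239*3 = -3 + 717 = 714)
914/u(-77 - 1*(-120)) - 79473 = 914/714 - 79473 = 914*(1/714) - 79473 = 457/357 - 79473 = -28371404/357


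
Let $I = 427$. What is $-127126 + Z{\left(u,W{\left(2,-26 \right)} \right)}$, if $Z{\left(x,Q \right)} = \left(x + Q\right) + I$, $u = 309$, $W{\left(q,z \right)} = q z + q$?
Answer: $-126440$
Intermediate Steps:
$W{\left(q,z \right)} = q + q z$
$Z{\left(x,Q \right)} = 427 + Q + x$ ($Z{\left(x,Q \right)} = \left(x + Q\right) + 427 = \left(Q + x\right) + 427 = 427 + Q + x$)
$-127126 + Z{\left(u,W{\left(2,-26 \right)} \right)} = -127126 + \left(427 + 2 \left(1 - 26\right) + 309\right) = -127126 + \left(427 + 2 \left(-25\right) + 309\right) = -127126 + \left(427 - 50 + 309\right) = -127126 + 686 = -126440$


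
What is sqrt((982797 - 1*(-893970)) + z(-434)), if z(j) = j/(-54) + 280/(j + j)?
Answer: 2*sqrt(36522505137)/279 ≈ 1370.0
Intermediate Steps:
z(j) = 140/j - j/54 (z(j) = j*(-1/54) + 280/((2*j)) = -j/54 + 280*(1/(2*j)) = -j/54 + 140/j = 140/j - j/54)
sqrt((982797 - 1*(-893970)) + z(-434)) = sqrt((982797 - 1*(-893970)) + (140/(-434) - 1/54*(-434))) = sqrt((982797 + 893970) + (140*(-1/434) + 217/27)) = sqrt(1876767 + (-10/31 + 217/27)) = sqrt(1876767 + 6457/837) = sqrt(1570860436/837) = 2*sqrt(36522505137)/279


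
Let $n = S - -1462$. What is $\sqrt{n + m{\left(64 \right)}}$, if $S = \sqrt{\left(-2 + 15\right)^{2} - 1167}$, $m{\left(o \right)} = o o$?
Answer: $\sqrt{5558 + i \sqrt{998}} \approx 74.552 + 0.2119 i$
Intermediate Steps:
$m{\left(o \right)} = o^{2}$
$S = i \sqrt{998}$ ($S = \sqrt{13^{2} - 1167} = \sqrt{169 - 1167} = \sqrt{-998} = i \sqrt{998} \approx 31.591 i$)
$n = 1462 + i \sqrt{998}$ ($n = i \sqrt{998} - -1462 = i \sqrt{998} + 1462 = 1462 + i \sqrt{998} \approx 1462.0 + 31.591 i$)
$\sqrt{n + m{\left(64 \right)}} = \sqrt{\left(1462 + i \sqrt{998}\right) + 64^{2}} = \sqrt{\left(1462 + i \sqrt{998}\right) + 4096} = \sqrt{5558 + i \sqrt{998}}$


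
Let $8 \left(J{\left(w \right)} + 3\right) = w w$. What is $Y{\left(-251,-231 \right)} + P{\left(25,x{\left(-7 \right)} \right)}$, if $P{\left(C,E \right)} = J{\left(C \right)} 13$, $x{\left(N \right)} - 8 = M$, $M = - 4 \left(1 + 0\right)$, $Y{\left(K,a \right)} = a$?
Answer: $\frac{5965}{8} \approx 745.63$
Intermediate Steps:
$M = -4$ ($M = \left(-4\right) 1 = -4$)
$J{\left(w \right)} = -3 + \frac{w^{2}}{8}$ ($J{\left(w \right)} = -3 + \frac{w w}{8} = -3 + \frac{w^{2}}{8}$)
$x{\left(N \right)} = 4$ ($x{\left(N \right)} = 8 - 4 = 4$)
$P{\left(C,E \right)} = -39 + \frac{13 C^{2}}{8}$ ($P{\left(C,E \right)} = \left(-3 + \frac{C^{2}}{8}\right) 13 = -39 + \frac{13 C^{2}}{8}$)
$Y{\left(-251,-231 \right)} + P{\left(25,x{\left(-7 \right)} \right)} = -231 - \left(39 - \frac{13 \cdot 25^{2}}{8}\right) = -231 + \left(-39 + \frac{13}{8} \cdot 625\right) = -231 + \left(-39 + \frac{8125}{8}\right) = -231 + \frac{7813}{8} = \frac{5965}{8}$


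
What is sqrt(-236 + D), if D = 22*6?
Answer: 2*I*sqrt(26) ≈ 10.198*I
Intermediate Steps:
D = 132
sqrt(-236 + D) = sqrt(-236 + 132) = sqrt(-104) = 2*I*sqrt(26)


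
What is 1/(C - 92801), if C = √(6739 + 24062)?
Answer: -92801/8611994800 - √30801/8611994800 ≈ -1.0796e-5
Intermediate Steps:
C = √30801 ≈ 175.50
1/(C - 92801) = 1/(√30801 - 92801) = 1/(-92801 + √30801)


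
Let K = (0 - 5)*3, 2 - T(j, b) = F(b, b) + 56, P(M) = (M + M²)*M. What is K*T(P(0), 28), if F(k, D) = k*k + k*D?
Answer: 24330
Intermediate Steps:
P(M) = M*(M + M²)
F(k, D) = k² + D*k
T(j, b) = -54 - 2*b² (T(j, b) = 2 - (b*(b + b) + 56) = 2 - (b*(2*b) + 56) = 2 - (2*b² + 56) = 2 - (56 + 2*b²) = 2 + (-56 - 2*b²) = -54 - 2*b²)
K = -15 (K = -5*3 = -15)
K*T(P(0), 28) = -15*(-54 - 2*28²) = -15*(-54 - 2*784) = -15*(-54 - 1568) = -15*(-1622) = 24330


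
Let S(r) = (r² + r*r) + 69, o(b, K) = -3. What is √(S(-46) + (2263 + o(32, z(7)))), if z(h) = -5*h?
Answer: 81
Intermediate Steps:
S(r) = 69 + 2*r² (S(r) = (r² + r²) + 69 = 2*r² + 69 = 69 + 2*r²)
√(S(-46) + (2263 + o(32, z(7)))) = √((69 + 2*(-46)²) + (2263 - 3)) = √((69 + 2*2116) + 2260) = √((69 + 4232) + 2260) = √(4301 + 2260) = √6561 = 81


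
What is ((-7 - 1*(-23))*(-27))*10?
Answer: -4320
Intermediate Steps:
((-7 - 1*(-23))*(-27))*10 = ((-7 + 23)*(-27))*10 = (16*(-27))*10 = -432*10 = -4320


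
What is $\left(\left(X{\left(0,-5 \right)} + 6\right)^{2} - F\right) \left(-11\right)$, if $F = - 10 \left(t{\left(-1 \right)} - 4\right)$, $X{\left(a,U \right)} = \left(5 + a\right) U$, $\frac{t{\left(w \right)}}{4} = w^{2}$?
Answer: $-3971$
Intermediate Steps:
$t{\left(w \right)} = 4 w^{2}$
$X{\left(a,U \right)} = U \left(5 + a\right)$
$F = 0$ ($F = - 10 \left(4 \left(-1\right)^{2} - 4\right) = - 10 \left(4 \cdot 1 - 4\right) = - 10 \left(4 - 4\right) = \left(-10\right) 0 = 0$)
$\left(\left(X{\left(0,-5 \right)} + 6\right)^{2} - F\right) \left(-11\right) = \left(\left(- 5 \left(5 + 0\right) + 6\right)^{2} - 0\right) \left(-11\right) = \left(\left(\left(-5\right) 5 + 6\right)^{2} + 0\right) \left(-11\right) = \left(\left(-25 + 6\right)^{2} + 0\right) \left(-11\right) = \left(\left(-19\right)^{2} + 0\right) \left(-11\right) = \left(361 + 0\right) \left(-11\right) = 361 \left(-11\right) = -3971$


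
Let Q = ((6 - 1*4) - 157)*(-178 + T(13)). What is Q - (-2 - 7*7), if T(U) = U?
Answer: 25626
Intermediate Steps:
Q = 25575 (Q = ((6 - 1*4) - 157)*(-178 + 13) = ((6 - 4) - 157)*(-165) = (2 - 157)*(-165) = -155*(-165) = 25575)
Q - (-2 - 7*7) = 25575 - (-2 - 7*7) = 25575 - (-2 - 49) = 25575 - 1*(-51) = 25575 + 51 = 25626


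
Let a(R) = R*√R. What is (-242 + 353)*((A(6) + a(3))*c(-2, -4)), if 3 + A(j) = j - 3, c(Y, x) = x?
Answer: -1332*√3 ≈ -2307.1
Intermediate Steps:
A(j) = -6 + j (A(j) = -3 + (j - 3) = -3 + (-3 + j) = -6 + j)
a(R) = R^(3/2)
(-242 + 353)*((A(6) + a(3))*c(-2, -4)) = (-242 + 353)*(((-6 + 6) + 3^(3/2))*(-4)) = 111*((0 + 3*√3)*(-4)) = 111*((3*√3)*(-4)) = 111*(-12*√3) = -1332*√3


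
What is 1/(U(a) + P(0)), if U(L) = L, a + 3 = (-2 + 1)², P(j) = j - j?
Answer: -½ ≈ -0.50000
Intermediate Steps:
P(j) = 0
a = -2 (a = -3 + (-2 + 1)² = -3 + (-1)² = -3 + 1 = -2)
1/(U(a) + P(0)) = 1/(-2 + 0) = 1/(-2) = -½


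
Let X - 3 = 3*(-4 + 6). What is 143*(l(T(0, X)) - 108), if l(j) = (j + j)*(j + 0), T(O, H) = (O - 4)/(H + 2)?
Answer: -169468/11 ≈ -15406.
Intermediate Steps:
X = 9 (X = 3 + 3*(-4 + 6) = 3 + 3*2 = 3 + 6 = 9)
T(O, H) = (-4 + O)/(2 + H)
l(j) = 2*j² (l(j) = (2*j)*j = 2*j²)
143*(l(T(0, X)) - 108) = 143*(2*((-4 + 0)/(2 + 9))² - 108) = 143*(2*(-4/11)² - 108) = 143*(2*(16/121) - 108) = 143*(32/121 - 108) = 143*(-13036/121) = -169468/11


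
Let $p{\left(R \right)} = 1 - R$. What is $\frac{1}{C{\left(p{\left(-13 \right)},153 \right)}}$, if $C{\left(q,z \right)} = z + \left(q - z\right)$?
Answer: $\frac{1}{14} \approx 0.071429$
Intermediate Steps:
$C{\left(q,z \right)} = q$
$\frac{1}{C{\left(p{\left(-13 \right)},153 \right)}} = \frac{1}{1 - -13} = \frac{1}{1 + 13} = \frac{1}{14}$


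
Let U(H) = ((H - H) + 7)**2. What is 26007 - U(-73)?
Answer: 25958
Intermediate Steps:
U(H) = 49 (U(H) = (0 + 7)**2 = 7**2 = 49)
26007 - U(-73) = 26007 - 1*49 = 26007 - 49 = 25958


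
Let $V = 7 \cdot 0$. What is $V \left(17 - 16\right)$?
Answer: $0$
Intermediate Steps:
$V = 0$
$V \left(17 - 16\right) = 0 \left(17 - 16\right) = 0 \cdot 1 = 0$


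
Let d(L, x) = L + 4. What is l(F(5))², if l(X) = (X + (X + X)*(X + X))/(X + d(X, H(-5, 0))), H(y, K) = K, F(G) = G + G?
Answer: 42025/144 ≈ 291.84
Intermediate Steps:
F(G) = 2*G
d(L, x) = 4 + L
l(X) = (X + 4*X²)/(4 + 2*X) (l(X) = (X + (X + X)*(X + X))/(X + (4 + X)) = (X + (2*X)*(2*X))/(4 + 2*X) = (X + 4*X²)/(4 + 2*X))
l(F(5))² = ((2*5)*(1 + 4*(2*5))/(2*(2 + 2*5)))² = ((½)*10*(1 + 4*10)/(2 + 10))² = ((½)*10*(1 + 40)/12)² = ((½)*10*(1/12)*41)² = (205/12)² = 42025/144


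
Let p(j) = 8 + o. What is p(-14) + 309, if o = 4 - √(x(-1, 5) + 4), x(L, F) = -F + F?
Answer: 319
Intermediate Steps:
x(L, F) = 0
o = 2 (o = 4 - √(0 + 4) = 4 - √4 = 4 - 1*2 = 4 - 2 = 2)
p(j) = 10 (p(j) = 8 + 2 = 10)
p(-14) + 309 = 10 + 309 = 319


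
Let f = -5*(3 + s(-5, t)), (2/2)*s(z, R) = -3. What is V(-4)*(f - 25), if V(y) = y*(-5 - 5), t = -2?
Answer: -1000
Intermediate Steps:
s(z, R) = -3
f = 0 (f = -5*(3 - 3) = -5*0 = 0)
V(y) = -10*y (V(y) = y*(-10) = -10*y)
V(-4)*(f - 25) = (-10*(-4))*(0 - 25) = 40*(-25) = -1000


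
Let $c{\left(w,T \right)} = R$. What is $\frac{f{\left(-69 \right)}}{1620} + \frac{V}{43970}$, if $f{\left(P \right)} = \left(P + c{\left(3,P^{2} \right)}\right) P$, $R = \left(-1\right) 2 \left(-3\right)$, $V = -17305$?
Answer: $\frac{604087}{263820} \approx 2.2898$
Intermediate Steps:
$R = 6$ ($R = \left(-2\right) \left(-3\right) = 6$)
$c{\left(w,T \right)} = 6$
$f{\left(P \right)} = P \left(6 + P\right)$ ($f{\left(P \right)} = \left(P + 6\right) P = \left(6 + P\right) P = P \left(6 + P\right)$)
$\frac{f{\left(-69 \right)}}{1620} + \frac{V}{43970} = \frac{\left(-69\right) \left(6 - 69\right)}{1620} - \frac{17305}{43970} = \left(-69\right) \left(-63\right) \frac{1}{1620} - \frac{3461}{8794} = 4347 \cdot \frac{1}{1620} - \frac{3461}{8794} = \frac{161}{60} - \frac{3461}{8794} = \frac{604087}{263820}$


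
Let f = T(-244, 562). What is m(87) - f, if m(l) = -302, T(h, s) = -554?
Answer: 252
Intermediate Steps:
f = -554
m(87) - f = -302 - 1*(-554) = -302 + 554 = 252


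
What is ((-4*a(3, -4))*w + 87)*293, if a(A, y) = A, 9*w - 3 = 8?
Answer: 63581/3 ≈ 21194.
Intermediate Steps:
w = 11/9 (w = ⅓ + (⅑)*8 = ⅓ + 8/9 = 11/9 ≈ 1.2222)
((-4*a(3, -4))*w + 87)*293 = (-4*3*(11/9) + 87)*293 = (-12*11/9 + 87)*293 = (-44/3 + 87)*293 = (217/3)*293 = 63581/3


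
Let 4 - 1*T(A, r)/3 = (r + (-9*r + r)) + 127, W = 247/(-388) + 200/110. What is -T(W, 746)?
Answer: -15297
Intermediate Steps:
W = 5043/4268 (W = 247*(-1/388) + 200*(1/110) = -247/388 + 20/11 = 5043/4268 ≈ 1.1816)
T(A, r) = -369 + 21*r (T(A, r) = 12 - 3*((r + (-9*r + r)) + 127) = 12 - 3*((r - 8*r) + 127) = 12 - 3*(-7*r + 127) = 12 - 3*(127 - 7*r) = 12 + (-381 + 21*r) = -369 + 21*r)
-T(W, 746) = -(-369 + 21*746) = -(-369 + 15666) = -1*15297 = -15297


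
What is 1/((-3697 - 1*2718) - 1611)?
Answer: -1/8026 ≈ -0.00012460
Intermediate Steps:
1/((-3697 - 1*2718) - 1611) = 1/((-3697 - 2718) - 1611) = 1/(-6415 - 1611) = 1/(-8026) = -1/8026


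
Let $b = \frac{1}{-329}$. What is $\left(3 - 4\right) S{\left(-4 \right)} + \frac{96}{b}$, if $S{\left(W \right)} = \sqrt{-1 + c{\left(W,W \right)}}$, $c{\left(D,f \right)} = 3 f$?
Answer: $-31584 - i \sqrt{13} \approx -31584.0 - 3.6056 i$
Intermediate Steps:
$b = - \frac{1}{329} \approx -0.0030395$
$S{\left(W \right)} = \sqrt{-1 + 3 W}$
$\left(3 - 4\right) S{\left(-4 \right)} + \frac{96}{b} = \left(3 - 4\right) \sqrt{-1 + 3 \left(-4\right)} + \frac{96}{- \frac{1}{329}} = - \sqrt{-1 - 12} + 96 \left(-329\right) = - \sqrt{-13} - 31584 = - i \sqrt{13} - 31584 = -31584 - i \sqrt{13}$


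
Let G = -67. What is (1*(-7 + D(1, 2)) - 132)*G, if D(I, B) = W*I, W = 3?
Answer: 9112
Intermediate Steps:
D(I, B) = 3*I
(1*(-7 + D(1, 2)) - 132)*G = (1*(-7 + 3*1) - 132)*(-67) = (1*(-7 + 3) - 132)*(-67) = (1*(-4) - 132)*(-67) = (-4 - 132)*(-67) = -136*(-67) = 9112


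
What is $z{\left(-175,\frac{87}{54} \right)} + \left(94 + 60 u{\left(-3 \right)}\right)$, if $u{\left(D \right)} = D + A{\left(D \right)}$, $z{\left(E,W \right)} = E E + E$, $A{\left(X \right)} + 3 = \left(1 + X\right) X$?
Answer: $30544$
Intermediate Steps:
$A{\left(X \right)} = -3 + X \left(1 + X\right)$ ($A{\left(X \right)} = -3 + \left(1 + X\right) X = -3 + X \left(1 + X\right)$)
$z{\left(E,W \right)} = E + E^{2}$ ($z{\left(E,W \right)} = E^{2} + E = E + E^{2}$)
$u{\left(D \right)} = -3 + D^{2} + 2 D$ ($u{\left(D \right)} = D + \left(-3 + D + D^{2}\right) = -3 + D^{2} + 2 D$)
$z{\left(-175,\frac{87}{54} \right)} + \left(94 + 60 u{\left(-3 \right)}\right) = - 175 \left(1 - 175\right) + \left(94 + 60 \left(-3 + \left(-3\right)^{2} + 2 \left(-3\right)\right)\right) = \left(-175\right) \left(-174\right) + \left(94 + 60 \left(-3 + 9 - 6\right)\right) = 30450 + \left(94 + 60 \cdot 0\right) = 30450 + \left(94 + 0\right) = 30450 + 94 = 30544$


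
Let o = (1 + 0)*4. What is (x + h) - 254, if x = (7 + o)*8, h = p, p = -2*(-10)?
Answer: -146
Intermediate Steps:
p = 20
h = 20
o = 4 (o = 1*4 = 4)
x = 88 (x = (7 + 4)*8 = 11*8 = 88)
(x + h) - 254 = (88 + 20) - 254 = 108 - 254 = -146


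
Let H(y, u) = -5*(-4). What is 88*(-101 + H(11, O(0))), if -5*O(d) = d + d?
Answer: -7128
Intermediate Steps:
O(d) = -2*d/5 (O(d) = -(d + d)/5 = -2*d/5)
H(y, u) = 20
88*(-101 + H(11, O(0))) = 88*(-101 + 20) = 88*(-81) = -7128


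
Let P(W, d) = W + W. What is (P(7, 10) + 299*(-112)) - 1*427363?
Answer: -460837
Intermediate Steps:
P(W, d) = 2*W
(P(7, 10) + 299*(-112)) - 1*427363 = (2*7 + 299*(-112)) - 1*427363 = (14 - 33488) - 427363 = -33474 - 427363 = -460837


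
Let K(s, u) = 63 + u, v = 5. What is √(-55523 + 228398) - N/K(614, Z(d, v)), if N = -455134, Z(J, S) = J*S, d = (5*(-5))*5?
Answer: -227567/281 + 5*√6915 ≈ -394.06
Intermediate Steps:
d = -125 (d = -25*5 = -125)
√(-55523 + 228398) - N/K(614, Z(d, v)) = √(-55523 + 228398) - (-455134)/(63 - 125*5) = √172875 - (-455134)/(63 - 625) = 5*√6915 - (-455134)/(-562) = 5*√6915 - (-455134)*(-1)/562 = 5*√6915 - 1*227567/281 = 5*√6915 - 227567/281 = -227567/281 + 5*√6915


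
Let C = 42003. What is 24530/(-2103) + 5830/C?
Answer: -339357700/29444103 ≈ -11.525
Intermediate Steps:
24530/(-2103) + 5830/C = 24530/(-2103) + 5830/42003 = 24530*(-1/2103) + 5830*(1/42003) = -24530/2103 + 5830/42003 = -339357700/29444103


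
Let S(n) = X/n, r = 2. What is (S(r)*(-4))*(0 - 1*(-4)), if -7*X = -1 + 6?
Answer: 40/7 ≈ 5.7143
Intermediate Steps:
X = -5/7 (X = -(-1 + 6)/7 = -⅐*5 = -5/7 ≈ -0.71429)
S(n) = -5/(7*n)
(S(r)*(-4))*(0 - 1*(-4)) = (-5/7/2*(-4))*(0 - 1*(-4)) = (-5/7*½*(-4))*(0 + 4) = -5/14*(-4)*4 = (10/7)*4 = 40/7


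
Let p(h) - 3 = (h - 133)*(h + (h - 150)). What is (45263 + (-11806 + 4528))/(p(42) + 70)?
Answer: 37985/6079 ≈ 6.2486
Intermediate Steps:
p(h) = 3 + (-150 + 2*h)*(-133 + h) (p(h) = 3 + (h - 133)*(h + (h - 150)) = 3 + (-133 + h)*(h + (-150 + h)) = 3 + (-133 + h)*(-150 + 2*h) = 3 + (-150 + 2*h)*(-133 + h))
(45263 + (-11806 + 4528))/(p(42) + 70) = (45263 + (-11806 + 4528))/((19953 - 416*42 + 2*42²) + 70) = (45263 - 7278)/((19953 - 17472 + 2*1764) + 70) = 37985/((19953 - 17472 + 3528) + 70) = 37985/(6009 + 70) = 37985/6079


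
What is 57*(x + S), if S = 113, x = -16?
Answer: 5529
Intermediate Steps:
57*(x + S) = 57*(-16 + 113) = 57*97 = 5529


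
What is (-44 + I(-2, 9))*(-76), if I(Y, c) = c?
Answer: 2660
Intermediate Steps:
(-44 + I(-2, 9))*(-76) = (-44 + 9)*(-76) = -35*(-76) = 2660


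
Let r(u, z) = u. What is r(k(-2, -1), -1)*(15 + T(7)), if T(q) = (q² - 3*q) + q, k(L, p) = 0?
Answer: 0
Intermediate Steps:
T(q) = q² - 2*q
r(k(-2, -1), -1)*(15 + T(7)) = 0*(15 + 7*(-2 + 7)) = 0*(15 + 7*5) = 0*(15 + 35) = 0*50 = 0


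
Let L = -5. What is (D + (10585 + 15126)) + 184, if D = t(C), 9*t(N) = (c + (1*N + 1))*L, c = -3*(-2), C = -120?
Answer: 233620/9 ≈ 25958.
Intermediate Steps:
c = 6
t(N) = -35/9 - 5*N/9 (t(N) = ((6 + (1*N + 1))*(-5))/9 = ((6 + (N + 1))*(-5))/9 = ((6 + (1 + N))*(-5))/9 = ((7 + N)*(-5))/9 = (-35 - 5*N)/9 = -35/9 - 5*N/9)
D = 565/9 (D = -35/9 - 5/9*(-120) = -35/9 + 200/3 = 565/9 ≈ 62.778)
(D + (10585 + 15126)) + 184 = (565/9 + (10585 + 15126)) + 184 = (565/9 + 25711) + 184 = 231964/9 + 184 = 233620/9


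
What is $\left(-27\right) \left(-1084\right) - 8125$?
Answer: $21143$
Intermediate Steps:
$\left(-27\right) \left(-1084\right) - 8125 = 29268 - 8125 = 21143$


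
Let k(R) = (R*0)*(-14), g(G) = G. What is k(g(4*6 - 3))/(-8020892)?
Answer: 0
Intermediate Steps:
k(R) = 0 (k(R) = 0*(-14) = 0)
k(g(4*6 - 3))/(-8020892) = 0/(-8020892) = 0*(-1/8020892) = 0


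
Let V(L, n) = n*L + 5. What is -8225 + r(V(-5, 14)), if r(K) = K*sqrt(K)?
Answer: -8225 - 65*I*sqrt(65) ≈ -8225.0 - 524.05*I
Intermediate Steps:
V(L, n) = 5 + L*n (V(L, n) = L*n + 5 = 5 + L*n)
r(K) = K**(3/2)
-8225 + r(V(-5, 14)) = -8225 + (5 - 5*14)**(3/2) = -8225 + (5 - 70)**(3/2) = -8225 + (-65)**(3/2) = -8225 - 65*I*sqrt(65)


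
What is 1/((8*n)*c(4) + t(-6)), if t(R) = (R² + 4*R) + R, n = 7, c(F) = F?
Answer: 1/230 ≈ 0.0043478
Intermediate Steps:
t(R) = R² + 5*R
1/((8*n)*c(4) + t(-6)) = 1/((8*7)*4 - 6*(5 - 6)) = 1/(56*4 - 6*(-1)) = 1/(224 + 6) = 1/230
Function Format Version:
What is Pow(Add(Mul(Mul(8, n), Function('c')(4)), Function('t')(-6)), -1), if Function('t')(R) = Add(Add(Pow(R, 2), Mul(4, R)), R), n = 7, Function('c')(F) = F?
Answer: Rational(1, 230) ≈ 0.0043478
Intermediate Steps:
Function('t')(R) = Add(Pow(R, 2), Mul(5, R))
Pow(Add(Mul(Mul(8, n), Function('c')(4)), Function('t')(-6)), -1) = Pow(Add(Mul(Mul(8, 7), 4), Mul(-6, Add(5, -6))), -1) = Pow(Add(Mul(56, 4), Mul(-6, -1)), -1) = Pow(Add(224, 6), -1) = Pow(230, -1) = Rational(1, 230)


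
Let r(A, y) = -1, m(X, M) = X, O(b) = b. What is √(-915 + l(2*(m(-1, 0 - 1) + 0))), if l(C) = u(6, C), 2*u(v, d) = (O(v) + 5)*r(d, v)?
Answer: I*√3682/2 ≈ 30.34*I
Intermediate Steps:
u(v, d) = -5/2 - v/2 (u(v, d) = ((v + 5)*(-1))/2 = ((5 + v)*(-1))/2 = (-5 - v)/2 = -5/2 - v/2)
l(C) = -11/2 (l(C) = -5/2 - ½*6 = -5/2 - 3 = -11/2)
√(-915 + l(2*(m(-1, 0 - 1) + 0))) = √(-915 - 11/2) = √(-1841/2) = I*√3682/2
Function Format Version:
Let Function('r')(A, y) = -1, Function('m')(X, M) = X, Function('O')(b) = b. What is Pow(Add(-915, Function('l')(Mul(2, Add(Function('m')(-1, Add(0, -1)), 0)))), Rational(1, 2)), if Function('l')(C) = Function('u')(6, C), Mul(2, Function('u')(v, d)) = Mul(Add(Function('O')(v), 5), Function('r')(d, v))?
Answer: Mul(Rational(1, 2), I, Pow(3682, Rational(1, 2))) ≈ Mul(30.340, I)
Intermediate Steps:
Function('u')(v, d) = Add(Rational(-5, 2), Mul(Rational(-1, 2), v)) (Function('u')(v, d) = Mul(Rational(1, 2), Mul(Add(v, 5), -1)) = Mul(Rational(1, 2), Mul(Add(5, v), -1)) = Mul(Rational(1, 2), Add(-5, Mul(-1, v))) = Add(Rational(-5, 2), Mul(Rational(-1, 2), v)))
Function('l')(C) = Rational(-11, 2) (Function('l')(C) = Add(Rational(-5, 2), Mul(Rational(-1, 2), 6)) = Add(Rational(-5, 2), -3) = Rational(-11, 2))
Pow(Add(-915, Function('l')(Mul(2, Add(Function('m')(-1, Add(0, -1)), 0)))), Rational(1, 2)) = Pow(Add(-915, Rational(-11, 2)), Rational(1, 2)) = Pow(Rational(-1841, 2), Rational(1, 2)) = Mul(Rational(1, 2), I, Pow(3682, Rational(1, 2)))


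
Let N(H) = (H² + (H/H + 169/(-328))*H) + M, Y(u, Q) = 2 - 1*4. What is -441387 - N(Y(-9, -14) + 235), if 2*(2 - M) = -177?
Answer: -162648459/328 ≈ -4.9588e+5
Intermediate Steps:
M = 181/2 (M = 2 - ½*(-177) = 2 + 177/2 = 181/2 ≈ 90.500)
Y(u, Q) = -2 (Y(u, Q) = 2 - 4 = -2)
N(H) = 181/2 + H² + 159*H/328 (N(H) = (H² + (H/H + 169/(-328))*H) + 181/2 = (H² + (1 + 169*(-1/328))*H) + 181/2 = (H² + (1 - 169/328)*H) + 181/2 = (H² + 159*H/328) + 181/2 = 181/2 + H² + 159*H/328)
-441387 - N(Y(-9, -14) + 235) = -441387 - (181/2 + (-2 + 235)² + 159*(-2 + 235)/328) = -441387 - (181/2 + 233² + (159/328)*233) = -441387 - (181/2 + 54289 + 37047/328) = -441387 - 1*17873523/328 = -441387 - 17873523/328 = -162648459/328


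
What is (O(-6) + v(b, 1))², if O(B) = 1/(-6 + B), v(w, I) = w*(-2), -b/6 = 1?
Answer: 20449/144 ≈ 142.01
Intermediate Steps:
b = -6 (b = -6*1 = -6)
v(w, I) = -2*w
(O(-6) + v(b, 1))² = (1/(-6 - 6) - 2*(-6))² = (1/(-12) + 12)² = (-1/12 + 12)² = (143/12)² = 20449/144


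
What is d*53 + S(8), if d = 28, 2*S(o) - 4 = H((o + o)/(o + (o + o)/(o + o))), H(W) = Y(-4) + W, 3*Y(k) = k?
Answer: 13376/9 ≈ 1486.2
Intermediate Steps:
Y(k) = k/3
H(W) = -4/3 + W (H(W) = (⅓)*(-4) + W = -4/3 + W)
S(o) = 4/3 + o/(1 + o) (S(o) = 2 + (-4/3 + (o + o)/(o + (o + o)/(o + o)))/2 = 2 + (-4/3 + (2*o)/(o + (2*o)/((2*o))))/2 = 2 + (-4/3 + (2*o)/(o + (2*o)*(1/(2*o))))/2 = 2 + (-4/3 + (2*o)/(o + 1))/2 = 2 + (-4/3 + (2*o)/(1 + o))/2 = 2 + (-4/3 + 2*o/(1 + o))/2 = 2 + (-⅔ + o/(1 + o)) = 4/3 + o/(1 + o))
d*53 + S(8) = 28*53 + (4 + 7*8)/(3*(1 + 8)) = 1484 + (⅓)*(4 + 56)/9 = 1484 + (⅓)*(⅑)*60 = 1484 + 20/9 = 13376/9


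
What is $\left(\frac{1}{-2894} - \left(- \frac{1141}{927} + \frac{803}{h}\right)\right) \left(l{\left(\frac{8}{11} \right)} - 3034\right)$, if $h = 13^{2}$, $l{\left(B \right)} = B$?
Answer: $\frac{8877292067711}{831201657} \approx 10680.0$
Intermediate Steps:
$h = 169$
$\left(\frac{1}{-2894} - \left(- \frac{1141}{927} + \frac{803}{h}\right)\right) \left(l{\left(\frac{8}{11} \right)} - 3034\right) = \left(\frac{1}{-2894} - \left(- \frac{1141}{927} + \frac{803}{169}\right)\right) \left(\frac{8}{11} - 3034\right) = \left(- \frac{1}{2894} - \frac{551552}{156663}\right) \left(8 \cdot \frac{1}{11} - 3034\right) = \left(- \frac{1}{2894} + \left(\frac{1141}{927} - \frac{803}{169}\right)\right) \left(\frac{8}{11} - 3034\right) = \left(- \frac{1}{2894} - \frac{551552}{156663}\right) \left(- \frac{33366}{11}\right) = \left(- \frac{1596348151}{453382722}\right) \left(- \frac{33366}{11}\right) = \frac{8877292067711}{831201657}$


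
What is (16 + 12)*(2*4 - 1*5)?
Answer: 84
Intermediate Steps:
(16 + 12)*(2*4 - 1*5) = 28*(8 - 5) = 28*3 = 84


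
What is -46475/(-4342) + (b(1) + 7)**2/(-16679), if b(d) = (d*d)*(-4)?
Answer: 59624419/5570786 ≈ 10.703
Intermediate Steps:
b(d) = -4*d**2 (b(d) = d**2*(-4) = -4*d**2)
-46475/(-4342) + (b(1) + 7)**2/(-16679) = -46475/(-4342) + (-4*1**2 + 7)**2/(-16679) = -46475*(-1/4342) + (-4*1 + 7)**2*(-1/16679) = 3575/334 + (-4 + 7)**2*(-1/16679) = 3575/334 + 3**2*(-1/16679) = 3575/334 + 9*(-1/16679) = 3575/334 - 9/16679 = 59624419/5570786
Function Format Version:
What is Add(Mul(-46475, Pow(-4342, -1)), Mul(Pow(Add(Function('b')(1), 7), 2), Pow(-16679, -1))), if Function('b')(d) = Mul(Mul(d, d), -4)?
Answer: Rational(59624419, 5570786) ≈ 10.703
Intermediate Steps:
Function('b')(d) = Mul(-4, Pow(d, 2)) (Function('b')(d) = Mul(Pow(d, 2), -4) = Mul(-4, Pow(d, 2)))
Add(Mul(-46475, Pow(-4342, -1)), Mul(Pow(Add(Function('b')(1), 7), 2), Pow(-16679, -1))) = Add(Mul(-46475, Pow(-4342, -1)), Mul(Pow(Add(Mul(-4, Pow(1, 2)), 7), 2), Pow(-16679, -1))) = Add(Mul(-46475, Rational(-1, 4342)), Mul(Pow(Add(Mul(-4, 1), 7), 2), Rational(-1, 16679))) = Add(Rational(3575, 334), Mul(Pow(Add(-4, 7), 2), Rational(-1, 16679))) = Add(Rational(3575, 334), Mul(Pow(3, 2), Rational(-1, 16679))) = Add(Rational(3575, 334), Mul(9, Rational(-1, 16679))) = Add(Rational(3575, 334), Rational(-9, 16679)) = Rational(59624419, 5570786)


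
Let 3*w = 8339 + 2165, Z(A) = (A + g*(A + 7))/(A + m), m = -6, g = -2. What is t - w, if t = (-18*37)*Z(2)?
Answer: -18496/3 ≈ -6165.3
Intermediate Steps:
Z(A) = (-14 - A)/(-6 + A) (Z(A) = (A - 2*(A + 7))/(A - 6) = (A - 2*(7 + A))/(-6 + A) = (A + (-14 - 2*A))/(-6 + A) = (-14 - A)/(-6 + A))
w = 10504/3 (w = (8339 + 2165)/3 = (⅓)*10504 = 10504/3 ≈ 3501.3)
t = -2664 (t = (-18*37)*((-14 - 1*2)/(-6 + 2)) = -666*(-14 - 2)/(-4) = -(-333)*(-16)/2 = -666*4 = -2664)
t - w = -2664 - 1*10504/3 = -2664 - 10504/3 = -18496/3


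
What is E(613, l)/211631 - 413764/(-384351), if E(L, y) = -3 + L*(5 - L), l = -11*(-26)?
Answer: -55685019073/81340586481 ≈ -0.68459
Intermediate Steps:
l = 286
E(613, l)/211631 - 413764/(-384351) = (-3 - 1*613**2 + 5*613)/211631 - 413764/(-384351) = (-3 - 1*375769 + 3065)*(1/211631) - 413764*(-1/384351) = (-3 - 375769 + 3065)*(1/211631) + 413764/384351 = -372707*1/211631 + 413764/384351 = -372707/211631 + 413764/384351 = -55685019073/81340586481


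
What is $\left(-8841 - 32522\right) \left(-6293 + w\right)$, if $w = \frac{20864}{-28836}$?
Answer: $\frac{1876699410439}{7209} \approx 2.6033 \cdot 10^{8}$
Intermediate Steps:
$w = - \frac{5216}{7209}$ ($w = 20864 \left(- \frac{1}{28836}\right) = - \frac{5216}{7209} \approx -0.72354$)
$\left(-8841 - 32522\right) \left(-6293 + w\right) = \left(-8841 - 32522\right) \left(-6293 - \frac{5216}{7209}\right) = \left(-41363\right) \left(- \frac{45371453}{7209}\right) = \frac{1876699410439}{7209}$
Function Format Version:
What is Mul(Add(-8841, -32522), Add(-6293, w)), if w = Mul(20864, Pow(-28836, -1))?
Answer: Rational(1876699410439, 7209) ≈ 2.6033e+8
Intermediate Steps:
w = Rational(-5216, 7209) (w = Mul(20864, Rational(-1, 28836)) = Rational(-5216, 7209) ≈ -0.72354)
Mul(Add(-8841, -32522), Add(-6293, w)) = Mul(Add(-8841, -32522), Add(-6293, Rational(-5216, 7209))) = Mul(-41363, Rational(-45371453, 7209)) = Rational(1876699410439, 7209)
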